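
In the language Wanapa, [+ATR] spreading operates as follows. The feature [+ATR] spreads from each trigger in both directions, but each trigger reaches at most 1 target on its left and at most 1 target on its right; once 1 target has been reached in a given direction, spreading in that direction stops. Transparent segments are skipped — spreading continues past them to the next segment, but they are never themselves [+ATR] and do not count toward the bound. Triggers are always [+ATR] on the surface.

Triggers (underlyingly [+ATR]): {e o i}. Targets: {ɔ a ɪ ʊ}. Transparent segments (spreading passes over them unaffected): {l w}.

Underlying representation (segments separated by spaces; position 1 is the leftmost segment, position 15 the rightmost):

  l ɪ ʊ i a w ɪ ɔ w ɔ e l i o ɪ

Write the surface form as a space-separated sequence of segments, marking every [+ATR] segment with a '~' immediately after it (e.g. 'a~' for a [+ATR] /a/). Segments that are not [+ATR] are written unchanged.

From /i/ at 4 rightward: 5 /a/ → [+ATR]; bound reached.
From /i/ at 4 leftward: 3 /ʊ/ → [+ATR]; bound reached.
From /e/ at 11 rightward: 12 /l/ transparent; 13 /i/ is itself a trigger — this domain ends here.
From /e/ at 11 leftward: 10 /ɔ/ → [+ATR]; bound reached.
From /i/ at 13 rightward: 14 /o/ is itself a trigger — this domain ends here.
From /i/ at 13 leftward: 12 /l/ transparent; 11 /e/ is itself a trigger — this domain ends here.
From /o/ at 14 rightward: 15 /ɪ/ → [+ATR]; bound reached.
From /o/ at 14 leftward: 13 /i/ is itself a trigger — this domain ends here.
Targets with no active source: positions 2 7 8 stay [-ATR].
[+ATR] positions on the surface: 3 4 5 10 11 13 14 15.

l ɪ ʊ~ i~ a~ w ɪ ɔ w ɔ~ e~ l i~ o~ ɪ~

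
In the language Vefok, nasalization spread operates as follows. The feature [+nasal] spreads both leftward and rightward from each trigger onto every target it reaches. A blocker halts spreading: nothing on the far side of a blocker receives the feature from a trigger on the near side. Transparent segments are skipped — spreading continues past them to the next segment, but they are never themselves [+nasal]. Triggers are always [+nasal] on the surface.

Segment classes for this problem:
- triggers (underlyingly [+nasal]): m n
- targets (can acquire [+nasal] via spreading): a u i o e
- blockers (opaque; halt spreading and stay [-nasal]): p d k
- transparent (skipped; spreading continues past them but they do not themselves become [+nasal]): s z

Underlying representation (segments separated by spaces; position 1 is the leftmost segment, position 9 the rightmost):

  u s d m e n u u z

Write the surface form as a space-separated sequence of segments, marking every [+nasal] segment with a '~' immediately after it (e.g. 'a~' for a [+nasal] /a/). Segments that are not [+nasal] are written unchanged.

u s d m~ e~ n~ u~ u~ z

From /m/ at 4 rightward: 5 /e/ → [+nasal]; 6 /n/ is itself a trigger — this domain ends here.
From /m/ at 4 leftward: 3 /d/ blocks.
From /n/ at 6 rightward: 7 /u/ → [+nasal]; 8 /u/ → [+nasal]; 9 /z/ transparent; word edge.
From /n/ at 6 leftward: 5 /e/ → [+nasal]; 4 /m/ is itself a trigger — this domain ends here.
Target with no active source: position 1 stays [-nasal].
[+nasal] positions on the surface: 4 5 6 7 8.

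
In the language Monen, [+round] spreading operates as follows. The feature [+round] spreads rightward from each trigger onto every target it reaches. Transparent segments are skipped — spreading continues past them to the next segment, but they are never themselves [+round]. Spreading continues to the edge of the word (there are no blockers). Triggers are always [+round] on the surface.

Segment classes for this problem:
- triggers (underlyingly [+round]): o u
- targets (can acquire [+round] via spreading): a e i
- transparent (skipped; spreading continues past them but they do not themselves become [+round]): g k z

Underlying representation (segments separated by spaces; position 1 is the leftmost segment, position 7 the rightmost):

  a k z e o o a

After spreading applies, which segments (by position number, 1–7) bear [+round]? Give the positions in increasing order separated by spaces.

5 6 7

From /o/ at 5 rightward: 6 /o/ is itself a trigger — this domain ends here.
From /o/ at 6 rightward: 7 /a/ → [+round]; word edge.
Targets with no active source: positions 1 4 stay [-round].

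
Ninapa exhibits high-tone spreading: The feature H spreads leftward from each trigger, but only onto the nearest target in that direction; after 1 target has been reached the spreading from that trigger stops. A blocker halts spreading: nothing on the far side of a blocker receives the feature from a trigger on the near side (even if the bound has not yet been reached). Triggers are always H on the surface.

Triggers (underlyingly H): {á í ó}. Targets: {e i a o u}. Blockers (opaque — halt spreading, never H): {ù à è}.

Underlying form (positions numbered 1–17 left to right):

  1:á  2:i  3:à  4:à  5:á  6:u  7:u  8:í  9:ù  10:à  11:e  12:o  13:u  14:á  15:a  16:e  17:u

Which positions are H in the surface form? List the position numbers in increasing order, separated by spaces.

From /á/ at 1 leftward: word edge.
From /á/ at 5 leftward: 4 /à/ blocks.
From /í/ at 8 leftward: 7 /u/ → H; bound reached.
From /á/ at 14 leftward: 13 /u/ → H; bound reached.
Targets with no active source: positions 2 6 11 12 15 16 17 stay [-high tone].

1 5 7 8 13 14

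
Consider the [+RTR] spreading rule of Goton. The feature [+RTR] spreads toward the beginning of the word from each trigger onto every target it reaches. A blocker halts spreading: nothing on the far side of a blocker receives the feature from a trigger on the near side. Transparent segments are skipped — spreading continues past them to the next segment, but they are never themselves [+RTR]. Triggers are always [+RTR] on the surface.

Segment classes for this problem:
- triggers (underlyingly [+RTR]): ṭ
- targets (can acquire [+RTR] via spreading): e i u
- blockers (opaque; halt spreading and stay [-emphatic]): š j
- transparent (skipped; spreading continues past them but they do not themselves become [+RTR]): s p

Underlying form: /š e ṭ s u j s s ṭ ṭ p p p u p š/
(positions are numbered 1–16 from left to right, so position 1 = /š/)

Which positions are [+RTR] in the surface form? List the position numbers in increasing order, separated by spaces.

From /ṭ/ at 3 leftward: 2 /e/ → [+RTR]; 1 /š/ blocks.
From /ṭ/ at 9 leftward: 8 /s/ transparent; 7 /s/ transparent; 6 /j/ blocks.
From /ṭ/ at 10 leftward: 9 /ṭ/ is itself a trigger — this domain ends here.
Targets with no active source: positions 5 14 stay [-emphatic].

2 3 9 10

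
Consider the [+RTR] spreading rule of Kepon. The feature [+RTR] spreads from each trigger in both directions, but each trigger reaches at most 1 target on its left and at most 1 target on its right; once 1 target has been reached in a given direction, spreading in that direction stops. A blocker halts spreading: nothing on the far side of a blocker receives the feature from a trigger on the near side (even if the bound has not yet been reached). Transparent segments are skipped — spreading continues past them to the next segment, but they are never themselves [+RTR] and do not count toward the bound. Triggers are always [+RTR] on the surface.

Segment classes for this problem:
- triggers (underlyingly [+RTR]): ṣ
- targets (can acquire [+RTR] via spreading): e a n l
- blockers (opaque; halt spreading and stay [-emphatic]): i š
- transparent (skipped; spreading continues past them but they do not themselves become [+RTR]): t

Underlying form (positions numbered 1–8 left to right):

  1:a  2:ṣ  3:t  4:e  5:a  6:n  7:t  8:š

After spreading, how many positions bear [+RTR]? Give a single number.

From /ṣ/ at 2 rightward: 3 /t/ transparent; 4 /e/ → [+RTR]; bound reached.
From /ṣ/ at 2 leftward: 1 /a/ → [+RTR]; bound reached.
Targets with no active source: positions 5 6 stay [-emphatic].
[+RTR] positions on the surface: 1 2 4.

3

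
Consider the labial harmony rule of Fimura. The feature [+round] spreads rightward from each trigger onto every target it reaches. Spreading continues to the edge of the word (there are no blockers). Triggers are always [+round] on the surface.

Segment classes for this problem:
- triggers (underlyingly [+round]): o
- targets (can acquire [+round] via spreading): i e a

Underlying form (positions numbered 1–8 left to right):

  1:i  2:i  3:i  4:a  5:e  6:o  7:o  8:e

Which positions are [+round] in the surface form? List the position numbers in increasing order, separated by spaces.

6 7 8

From /o/ at 6 rightward: 7 /o/ is itself a trigger — this domain ends here.
From /o/ at 7 rightward: 8 /e/ → [+round]; word edge.
Targets with no active source: positions 1 2 3 4 5 stay [-round].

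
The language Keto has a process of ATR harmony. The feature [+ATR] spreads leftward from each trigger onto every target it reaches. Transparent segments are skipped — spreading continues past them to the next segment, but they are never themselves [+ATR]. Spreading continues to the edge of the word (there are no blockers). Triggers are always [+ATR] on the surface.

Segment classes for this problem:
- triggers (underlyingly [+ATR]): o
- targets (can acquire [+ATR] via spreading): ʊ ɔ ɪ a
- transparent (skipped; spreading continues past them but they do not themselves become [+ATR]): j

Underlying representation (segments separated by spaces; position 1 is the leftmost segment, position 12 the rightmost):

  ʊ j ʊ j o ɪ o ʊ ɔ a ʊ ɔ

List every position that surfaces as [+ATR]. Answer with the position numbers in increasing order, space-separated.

1 3 5 6 7

From /o/ at 5 leftward: 4 /j/ transparent; 3 /ʊ/ → [+ATR]; 2 /j/ transparent; 1 /ʊ/ → [+ATR]; word edge.
From /o/ at 7 leftward: 6 /ɪ/ → [+ATR]; 5 /o/ is itself a trigger — this domain ends here.
Targets with no active source: positions 8 9 10 11 12 stay [-ATR].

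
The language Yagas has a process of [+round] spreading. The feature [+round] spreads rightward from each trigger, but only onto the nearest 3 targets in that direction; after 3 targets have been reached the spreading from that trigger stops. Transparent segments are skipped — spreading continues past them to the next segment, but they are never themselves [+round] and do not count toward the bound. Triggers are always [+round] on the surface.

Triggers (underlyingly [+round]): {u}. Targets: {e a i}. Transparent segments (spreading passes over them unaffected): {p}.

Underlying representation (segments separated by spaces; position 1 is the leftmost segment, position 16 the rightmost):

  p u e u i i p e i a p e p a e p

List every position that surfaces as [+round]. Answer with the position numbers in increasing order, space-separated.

2 3 4 5 6 8

From /u/ at 2 rightward: 3 /e/ → [+round]; 4 /u/ is itself a trigger — this domain ends here.
From /u/ at 4 rightward: 5 /i/ → [+round]; 6 /i/ → [+round]; 7 /p/ transparent; 8 /e/ → [+round]; bound reached.
Targets with no active source: positions 9 10 12 14 15 stay [-round].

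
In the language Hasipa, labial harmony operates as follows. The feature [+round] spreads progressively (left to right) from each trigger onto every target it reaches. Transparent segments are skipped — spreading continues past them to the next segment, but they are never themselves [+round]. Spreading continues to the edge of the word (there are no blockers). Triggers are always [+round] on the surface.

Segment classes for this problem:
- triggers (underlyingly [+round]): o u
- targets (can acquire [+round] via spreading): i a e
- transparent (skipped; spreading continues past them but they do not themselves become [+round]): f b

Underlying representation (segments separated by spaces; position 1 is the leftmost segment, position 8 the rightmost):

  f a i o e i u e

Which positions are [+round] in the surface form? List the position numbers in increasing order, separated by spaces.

From /o/ at 4 rightward: 5 /e/ → [+round]; 6 /i/ → [+round]; 7 /u/ is itself a trigger — this domain ends here.
From /u/ at 7 rightward: 8 /e/ → [+round]; word edge.
Targets with no active source: positions 2 3 stay [-round].

4 5 6 7 8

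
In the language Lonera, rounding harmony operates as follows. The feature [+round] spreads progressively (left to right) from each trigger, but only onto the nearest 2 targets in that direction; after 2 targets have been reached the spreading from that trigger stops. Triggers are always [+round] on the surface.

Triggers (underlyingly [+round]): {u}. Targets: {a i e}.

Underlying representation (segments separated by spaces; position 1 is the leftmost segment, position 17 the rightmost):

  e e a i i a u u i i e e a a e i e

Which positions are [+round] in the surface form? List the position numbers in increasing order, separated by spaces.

7 8 9 10

From /u/ at 7 rightward: 8 /u/ is itself a trigger — this domain ends here.
From /u/ at 8 rightward: 9 /i/ → [+round]; 10 /i/ → [+round]; bound reached.
Targets with no active source: positions 1 2 3 4 5 6 11 12 13 14 15 16 17 stay [-round].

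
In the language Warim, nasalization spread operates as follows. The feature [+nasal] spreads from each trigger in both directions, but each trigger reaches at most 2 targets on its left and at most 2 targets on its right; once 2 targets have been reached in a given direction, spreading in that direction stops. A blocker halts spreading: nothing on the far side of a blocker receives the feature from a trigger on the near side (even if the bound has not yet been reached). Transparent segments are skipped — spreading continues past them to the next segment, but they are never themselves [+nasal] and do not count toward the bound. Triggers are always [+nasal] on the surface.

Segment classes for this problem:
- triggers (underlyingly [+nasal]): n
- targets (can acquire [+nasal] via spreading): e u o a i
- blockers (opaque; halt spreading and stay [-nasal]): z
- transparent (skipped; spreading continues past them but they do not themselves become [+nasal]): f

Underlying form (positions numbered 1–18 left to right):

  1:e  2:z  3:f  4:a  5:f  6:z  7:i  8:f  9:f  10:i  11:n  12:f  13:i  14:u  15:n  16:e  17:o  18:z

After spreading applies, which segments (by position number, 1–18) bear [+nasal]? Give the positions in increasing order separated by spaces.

From /n/ at 11 rightward: 12 /f/ transparent; 13 /i/ → [+nasal]; 14 /u/ → [+nasal]; bound reached.
From /n/ at 11 leftward: 10 /i/ → [+nasal]; 9 /f/ transparent; 8 /f/ transparent; 7 /i/ → [+nasal]; bound reached.
From /n/ at 15 rightward: 16 /e/ → [+nasal]; 17 /o/ → [+nasal]; bound reached.
From /n/ at 15 leftward: 14 /u/ → [+nasal]; 13 /i/ → [+nasal]; bound reached.
Targets with no active source: positions 1 4 stay [-nasal].

7 10 11 13 14 15 16 17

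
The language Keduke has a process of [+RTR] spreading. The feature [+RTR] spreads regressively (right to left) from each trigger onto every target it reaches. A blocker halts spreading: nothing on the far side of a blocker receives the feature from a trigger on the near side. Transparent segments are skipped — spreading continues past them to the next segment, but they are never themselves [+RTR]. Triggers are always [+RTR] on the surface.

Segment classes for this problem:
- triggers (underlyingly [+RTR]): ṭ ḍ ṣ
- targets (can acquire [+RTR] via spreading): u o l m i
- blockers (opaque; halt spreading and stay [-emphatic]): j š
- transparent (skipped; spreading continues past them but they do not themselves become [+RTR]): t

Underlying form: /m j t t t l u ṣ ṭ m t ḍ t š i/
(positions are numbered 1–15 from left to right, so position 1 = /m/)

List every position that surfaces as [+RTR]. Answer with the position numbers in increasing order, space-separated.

6 7 8 9 10 12

From /ṣ/ at 8 leftward: 7 /u/ → [+RTR]; 6 /l/ → [+RTR]; 5 /t/ transparent; 4 /t/ transparent; 3 /t/ transparent; 2 /j/ blocks.
From /ṭ/ at 9 leftward: 8 /ṣ/ is itself a trigger — this domain ends here.
From /ḍ/ at 12 leftward: 11 /t/ transparent; 10 /m/ → [+RTR]; 9 /ṭ/ is itself a trigger — this domain ends here.
Targets with no active source: positions 1 15 stay [-emphatic].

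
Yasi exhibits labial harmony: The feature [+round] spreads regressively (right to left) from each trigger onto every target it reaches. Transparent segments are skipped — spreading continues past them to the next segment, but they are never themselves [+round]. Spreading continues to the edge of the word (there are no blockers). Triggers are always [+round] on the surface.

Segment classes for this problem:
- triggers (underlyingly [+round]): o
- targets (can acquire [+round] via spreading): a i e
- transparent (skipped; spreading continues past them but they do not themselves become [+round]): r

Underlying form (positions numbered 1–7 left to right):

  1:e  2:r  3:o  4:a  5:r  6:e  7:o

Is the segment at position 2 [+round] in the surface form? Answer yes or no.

no

From /o/ at 3 leftward: 2 /r/ transparent; 1 /e/ → [+round]; word edge.
From /o/ at 7 leftward: 6 /e/ → [+round]; 5 /r/ transparent; 4 /a/ → [+round]; 3 /o/ is itself a trigger — this domain ends here.
[+round] positions on the surface: 1 3 4 6 7.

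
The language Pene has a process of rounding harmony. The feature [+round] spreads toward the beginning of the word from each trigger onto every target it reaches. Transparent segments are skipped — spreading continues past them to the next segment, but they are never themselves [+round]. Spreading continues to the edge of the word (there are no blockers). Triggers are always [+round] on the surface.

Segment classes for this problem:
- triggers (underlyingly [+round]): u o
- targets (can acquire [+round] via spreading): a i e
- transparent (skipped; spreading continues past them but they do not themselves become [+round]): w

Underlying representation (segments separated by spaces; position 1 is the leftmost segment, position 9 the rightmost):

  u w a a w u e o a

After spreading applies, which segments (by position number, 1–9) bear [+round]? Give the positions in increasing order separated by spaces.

1 3 4 6 7 8

From /u/ at 1 leftward: word edge.
From /u/ at 6 leftward: 5 /w/ transparent; 4 /a/ → [+round]; 3 /a/ → [+round]; 2 /w/ transparent; 1 /u/ is itself a trigger — this domain ends here.
From /o/ at 8 leftward: 7 /e/ → [+round]; 6 /u/ is itself a trigger — this domain ends here.
Target with no active source: position 9 stays [-round].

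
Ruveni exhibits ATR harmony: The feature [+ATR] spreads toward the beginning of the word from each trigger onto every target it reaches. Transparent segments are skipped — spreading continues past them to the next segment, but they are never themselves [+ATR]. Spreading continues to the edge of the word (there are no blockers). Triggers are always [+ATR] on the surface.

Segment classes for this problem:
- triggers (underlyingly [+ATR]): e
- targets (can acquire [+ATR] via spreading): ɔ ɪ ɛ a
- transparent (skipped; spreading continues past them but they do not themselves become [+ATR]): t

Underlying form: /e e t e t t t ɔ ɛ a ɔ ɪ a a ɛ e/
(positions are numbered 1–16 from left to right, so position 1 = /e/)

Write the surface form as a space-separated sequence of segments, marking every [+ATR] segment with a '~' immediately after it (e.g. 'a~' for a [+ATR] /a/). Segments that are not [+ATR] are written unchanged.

From /e/ at 1 leftward: word edge.
From /e/ at 2 leftward: 1 /e/ is itself a trigger — this domain ends here.
From /e/ at 4 leftward: 3 /t/ transparent; 2 /e/ is itself a trigger — this domain ends here.
From /e/ at 16 leftward: 15 /ɛ/ → [+ATR]; 14 /a/ → [+ATR]; 13 /a/ → [+ATR]; 12 /ɪ/ → [+ATR]; 11 /ɔ/ → [+ATR]; 10 /a/ → [+ATR]; 9 /ɛ/ → [+ATR]; 8 /ɔ/ → [+ATR]; 7 /t/ transparent; 6 /t/ transparent; 5 /t/ transparent; 4 /e/ is itself a trigger — this domain ends here.
[+ATR] positions on the surface: 1 2 4 8 9 10 11 12 13 14 15 16.

e~ e~ t e~ t t t ɔ~ ɛ~ a~ ɔ~ ɪ~ a~ a~ ɛ~ e~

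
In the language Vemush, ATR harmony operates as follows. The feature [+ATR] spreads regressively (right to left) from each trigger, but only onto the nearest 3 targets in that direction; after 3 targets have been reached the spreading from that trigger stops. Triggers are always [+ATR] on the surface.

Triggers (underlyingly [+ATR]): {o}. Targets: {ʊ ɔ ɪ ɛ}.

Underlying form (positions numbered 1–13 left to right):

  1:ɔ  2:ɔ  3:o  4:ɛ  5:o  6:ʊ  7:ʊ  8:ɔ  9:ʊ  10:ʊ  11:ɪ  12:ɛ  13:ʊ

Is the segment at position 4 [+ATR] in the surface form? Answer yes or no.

From /o/ at 3 leftward: 2 /ɔ/ → [+ATR]; 1 /ɔ/ → [+ATR]; word edge.
From /o/ at 5 leftward: 4 /ɛ/ → [+ATR]; 3 /o/ is itself a trigger — this domain ends here.
Targets with no active source: positions 6 7 8 9 10 11 12 13 stay [-ATR].
[+ATR] positions on the surface: 1 2 3 4 5.

yes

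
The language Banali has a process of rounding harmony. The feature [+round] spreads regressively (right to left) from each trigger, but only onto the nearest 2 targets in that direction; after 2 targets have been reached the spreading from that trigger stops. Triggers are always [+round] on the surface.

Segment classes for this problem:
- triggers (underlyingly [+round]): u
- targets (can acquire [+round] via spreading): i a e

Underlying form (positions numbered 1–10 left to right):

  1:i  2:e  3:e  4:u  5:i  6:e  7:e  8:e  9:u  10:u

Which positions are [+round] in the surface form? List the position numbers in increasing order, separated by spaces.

2 3 4 7 8 9 10

From /u/ at 4 leftward: 3 /e/ → [+round]; 2 /e/ → [+round]; bound reached.
From /u/ at 9 leftward: 8 /e/ → [+round]; 7 /e/ → [+round]; bound reached.
From /u/ at 10 leftward: 9 /u/ is itself a trigger — this domain ends here.
Targets with no active source: positions 1 5 6 stay [-round].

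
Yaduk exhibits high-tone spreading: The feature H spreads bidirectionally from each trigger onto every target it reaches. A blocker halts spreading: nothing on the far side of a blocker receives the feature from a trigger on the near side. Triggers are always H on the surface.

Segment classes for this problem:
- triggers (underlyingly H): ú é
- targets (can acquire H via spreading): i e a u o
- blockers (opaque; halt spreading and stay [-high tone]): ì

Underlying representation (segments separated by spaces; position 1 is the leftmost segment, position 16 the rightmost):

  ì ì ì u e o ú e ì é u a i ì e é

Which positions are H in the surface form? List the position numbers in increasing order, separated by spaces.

4 5 6 7 8 10 11 12 13 15 16

From /ú/ at 7 rightward: 8 /e/ → H; 9 /ì/ blocks.
From /ú/ at 7 leftward: 6 /o/ → H; 5 /e/ → H; 4 /u/ → H; 3 /ì/ blocks.
From /é/ at 10 rightward: 11 /u/ → H; 12 /a/ → H; 13 /i/ → H; 14 /ì/ blocks.
From /é/ at 10 leftward: 9 /ì/ blocks.
From /é/ at 16 rightward: word edge.
From /é/ at 16 leftward: 15 /e/ → H; 14 /ì/ blocks.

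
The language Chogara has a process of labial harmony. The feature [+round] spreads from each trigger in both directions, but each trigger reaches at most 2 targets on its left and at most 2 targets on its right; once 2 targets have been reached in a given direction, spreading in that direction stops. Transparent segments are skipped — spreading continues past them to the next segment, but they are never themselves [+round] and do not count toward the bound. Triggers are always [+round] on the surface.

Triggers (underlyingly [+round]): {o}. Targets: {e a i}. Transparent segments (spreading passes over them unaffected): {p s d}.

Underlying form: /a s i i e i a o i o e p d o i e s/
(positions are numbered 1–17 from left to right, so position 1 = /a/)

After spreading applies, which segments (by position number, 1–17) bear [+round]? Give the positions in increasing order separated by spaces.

From /o/ at 8 rightward: 9 /i/ → [+round]; 10 /o/ is itself a trigger — this domain ends here.
From /o/ at 8 leftward: 7 /a/ → [+round]; 6 /i/ → [+round]; bound reached.
From /o/ at 10 rightward: 11 /e/ → [+round]; 12 /p/ transparent; 13 /d/ transparent; 14 /o/ is itself a trigger — this domain ends here.
From /o/ at 10 leftward: 9 /i/ → [+round]; 8 /o/ is itself a trigger — this domain ends here.
From /o/ at 14 rightward: 15 /i/ → [+round]; 16 /e/ → [+round]; bound reached.
From /o/ at 14 leftward: 13 /d/ transparent; 12 /p/ transparent; 11 /e/ → [+round]; 10 /o/ is itself a trigger — this domain ends here.
Targets with no active source: positions 1 3 4 5 stay [-round].

6 7 8 9 10 11 14 15 16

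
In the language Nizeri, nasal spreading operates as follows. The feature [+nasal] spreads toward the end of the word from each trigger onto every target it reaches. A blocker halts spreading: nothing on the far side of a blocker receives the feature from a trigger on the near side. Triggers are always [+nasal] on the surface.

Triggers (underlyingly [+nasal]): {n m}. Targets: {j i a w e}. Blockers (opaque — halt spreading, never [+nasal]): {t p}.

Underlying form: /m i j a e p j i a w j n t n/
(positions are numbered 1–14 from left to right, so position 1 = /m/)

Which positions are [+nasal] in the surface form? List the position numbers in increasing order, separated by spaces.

1 2 3 4 5 12 14

From /m/ at 1 rightward: 2 /i/ → [+nasal]; 3 /j/ → [+nasal]; 4 /a/ → [+nasal]; 5 /e/ → [+nasal]; 6 /p/ blocks.
From /n/ at 12 rightward: 13 /t/ blocks.
From /n/ at 14 rightward: word edge.
Targets with no active source: positions 7 8 9 10 11 stay [-nasal].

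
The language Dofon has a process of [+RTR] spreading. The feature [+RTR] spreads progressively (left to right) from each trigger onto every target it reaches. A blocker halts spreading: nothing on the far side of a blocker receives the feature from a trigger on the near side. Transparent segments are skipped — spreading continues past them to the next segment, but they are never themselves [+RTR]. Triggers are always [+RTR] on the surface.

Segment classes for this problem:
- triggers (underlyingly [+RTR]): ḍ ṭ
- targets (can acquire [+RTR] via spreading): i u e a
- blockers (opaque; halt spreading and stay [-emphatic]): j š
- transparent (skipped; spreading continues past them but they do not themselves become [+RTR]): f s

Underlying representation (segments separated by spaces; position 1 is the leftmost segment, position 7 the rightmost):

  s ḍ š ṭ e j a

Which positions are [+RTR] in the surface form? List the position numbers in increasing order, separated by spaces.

2 4 5

From /ḍ/ at 2 rightward: 3 /š/ blocks.
From /ṭ/ at 4 rightward: 5 /e/ → [+RTR]; 6 /j/ blocks.
Target with no active source: position 7 stays [-emphatic].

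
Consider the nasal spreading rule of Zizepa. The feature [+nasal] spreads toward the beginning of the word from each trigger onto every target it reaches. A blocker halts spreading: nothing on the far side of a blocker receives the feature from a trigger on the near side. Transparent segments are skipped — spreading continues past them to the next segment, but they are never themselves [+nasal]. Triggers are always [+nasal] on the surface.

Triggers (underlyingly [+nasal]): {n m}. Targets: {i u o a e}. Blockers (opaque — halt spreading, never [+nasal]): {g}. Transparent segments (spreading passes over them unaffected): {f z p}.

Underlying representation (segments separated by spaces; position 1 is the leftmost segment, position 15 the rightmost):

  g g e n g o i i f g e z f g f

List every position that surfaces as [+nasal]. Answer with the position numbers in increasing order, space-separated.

From /n/ at 4 leftward: 3 /e/ → [+nasal]; 2 /g/ blocks.
Targets with no active source: positions 6 7 8 11 stay [-nasal].

3 4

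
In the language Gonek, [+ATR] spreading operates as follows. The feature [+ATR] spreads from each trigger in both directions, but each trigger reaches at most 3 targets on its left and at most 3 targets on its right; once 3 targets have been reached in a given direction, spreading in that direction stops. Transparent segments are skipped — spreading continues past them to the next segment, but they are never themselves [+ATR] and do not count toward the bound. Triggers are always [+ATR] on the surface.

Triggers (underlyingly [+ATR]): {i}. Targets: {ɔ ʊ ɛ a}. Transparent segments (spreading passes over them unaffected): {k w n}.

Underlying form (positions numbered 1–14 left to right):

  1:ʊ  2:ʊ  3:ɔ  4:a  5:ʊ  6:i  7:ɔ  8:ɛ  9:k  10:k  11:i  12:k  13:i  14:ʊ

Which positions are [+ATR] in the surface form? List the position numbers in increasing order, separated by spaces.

3 4 5 6 7 8 11 13 14

From /i/ at 6 rightward: 7 /ɔ/ → [+ATR]; 8 /ɛ/ → [+ATR]; 9 /k/ transparent; 10 /k/ transparent; 11 /i/ is itself a trigger — this domain ends here.
From /i/ at 6 leftward: 5 /ʊ/ → [+ATR]; 4 /a/ → [+ATR]; 3 /ɔ/ → [+ATR]; bound reached.
From /i/ at 11 rightward: 12 /k/ transparent; 13 /i/ is itself a trigger — this domain ends here.
From /i/ at 11 leftward: 10 /k/ transparent; 9 /k/ transparent; 8 /ɛ/ → [+ATR]; 7 /ɔ/ → [+ATR]; 6 /i/ is itself a trigger — this domain ends here.
From /i/ at 13 rightward: 14 /ʊ/ → [+ATR]; word edge.
From /i/ at 13 leftward: 12 /k/ transparent; 11 /i/ is itself a trigger — this domain ends here.
Targets with no active source: positions 1 2 stay [-ATR].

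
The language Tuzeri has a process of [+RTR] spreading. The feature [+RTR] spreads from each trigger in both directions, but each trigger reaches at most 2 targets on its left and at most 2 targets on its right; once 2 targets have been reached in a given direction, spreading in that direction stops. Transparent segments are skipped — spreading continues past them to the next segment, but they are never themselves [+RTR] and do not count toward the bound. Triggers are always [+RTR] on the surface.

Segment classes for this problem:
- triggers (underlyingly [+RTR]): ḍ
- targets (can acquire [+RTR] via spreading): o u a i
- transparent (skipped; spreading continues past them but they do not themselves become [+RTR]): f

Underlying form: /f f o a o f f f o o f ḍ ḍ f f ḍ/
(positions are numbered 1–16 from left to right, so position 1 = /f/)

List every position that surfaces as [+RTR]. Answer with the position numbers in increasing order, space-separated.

9 10 12 13 16

From /ḍ/ at 12 rightward: 13 /ḍ/ is itself a trigger — this domain ends here.
From /ḍ/ at 12 leftward: 11 /f/ transparent; 10 /o/ → [+RTR]; 9 /o/ → [+RTR]; bound reached.
From /ḍ/ at 13 rightward: 14 /f/ transparent; 15 /f/ transparent; 16 /ḍ/ is itself a trigger — this domain ends here.
From /ḍ/ at 13 leftward: 12 /ḍ/ is itself a trigger — this domain ends here.
From /ḍ/ at 16 rightward: word edge.
From /ḍ/ at 16 leftward: 15 /f/ transparent; 14 /f/ transparent; 13 /ḍ/ is itself a trigger — this domain ends here.
Targets with no active source: positions 3 4 5 stay [-emphatic].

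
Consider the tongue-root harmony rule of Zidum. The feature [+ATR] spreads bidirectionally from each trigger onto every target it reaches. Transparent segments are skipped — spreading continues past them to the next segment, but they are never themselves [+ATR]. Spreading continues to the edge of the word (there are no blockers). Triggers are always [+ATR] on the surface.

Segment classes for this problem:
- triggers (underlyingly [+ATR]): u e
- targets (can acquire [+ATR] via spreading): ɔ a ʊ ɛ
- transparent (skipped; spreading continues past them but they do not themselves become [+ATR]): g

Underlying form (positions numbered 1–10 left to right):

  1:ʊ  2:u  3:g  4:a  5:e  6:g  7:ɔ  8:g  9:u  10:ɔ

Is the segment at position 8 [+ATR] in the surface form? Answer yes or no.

no

From /u/ at 2 rightward: 3 /g/ transparent; 4 /a/ → [+ATR]; 5 /e/ is itself a trigger — this domain ends here.
From /u/ at 2 leftward: 1 /ʊ/ → [+ATR]; word edge.
From /e/ at 5 rightward: 6 /g/ transparent; 7 /ɔ/ → [+ATR]; 8 /g/ transparent; 9 /u/ is itself a trigger — this domain ends here.
From /e/ at 5 leftward: 4 /a/ → [+ATR]; 3 /g/ transparent; 2 /u/ is itself a trigger — this domain ends here.
From /u/ at 9 rightward: 10 /ɔ/ → [+ATR]; word edge.
From /u/ at 9 leftward: 8 /g/ transparent; 7 /ɔ/ → [+ATR]; 6 /g/ transparent; 5 /e/ is itself a trigger — this domain ends here.
[+ATR] positions on the surface: 1 2 4 5 7 9 10.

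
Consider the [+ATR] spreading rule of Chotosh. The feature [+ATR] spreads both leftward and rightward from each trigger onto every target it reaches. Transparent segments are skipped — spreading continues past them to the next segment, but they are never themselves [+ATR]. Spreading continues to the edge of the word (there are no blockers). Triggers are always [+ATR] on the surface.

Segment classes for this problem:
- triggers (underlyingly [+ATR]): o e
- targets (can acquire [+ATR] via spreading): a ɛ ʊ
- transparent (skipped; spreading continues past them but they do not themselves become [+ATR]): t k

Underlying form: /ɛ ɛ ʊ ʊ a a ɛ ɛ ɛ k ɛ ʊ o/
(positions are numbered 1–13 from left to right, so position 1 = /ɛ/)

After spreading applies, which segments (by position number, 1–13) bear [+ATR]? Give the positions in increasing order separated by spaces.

1 2 3 4 5 6 7 8 9 11 12 13

From /o/ at 13 rightward: word edge.
From /o/ at 13 leftward: 12 /ʊ/ → [+ATR]; 11 /ɛ/ → [+ATR]; 10 /k/ transparent; 9 /ɛ/ → [+ATR]; 8 /ɛ/ → [+ATR]; 7 /ɛ/ → [+ATR]; 6 /a/ → [+ATR]; 5 /a/ → [+ATR]; 4 /ʊ/ → [+ATR]; 3 /ʊ/ → [+ATR]; 2 /ɛ/ → [+ATR]; 1 /ɛ/ → [+ATR]; word edge.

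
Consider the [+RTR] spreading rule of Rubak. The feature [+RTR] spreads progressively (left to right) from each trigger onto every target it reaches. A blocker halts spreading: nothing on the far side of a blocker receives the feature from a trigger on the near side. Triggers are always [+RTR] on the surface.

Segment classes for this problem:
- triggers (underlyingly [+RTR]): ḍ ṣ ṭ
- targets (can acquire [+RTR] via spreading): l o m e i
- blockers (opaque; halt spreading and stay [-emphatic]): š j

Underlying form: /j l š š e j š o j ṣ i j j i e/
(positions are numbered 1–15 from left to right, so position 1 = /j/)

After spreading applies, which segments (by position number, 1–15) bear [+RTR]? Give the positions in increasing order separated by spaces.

10 11

From /ṣ/ at 10 rightward: 11 /i/ → [+RTR]; 12 /j/ blocks.
Targets with no active source: positions 2 5 8 14 15 stay [-emphatic].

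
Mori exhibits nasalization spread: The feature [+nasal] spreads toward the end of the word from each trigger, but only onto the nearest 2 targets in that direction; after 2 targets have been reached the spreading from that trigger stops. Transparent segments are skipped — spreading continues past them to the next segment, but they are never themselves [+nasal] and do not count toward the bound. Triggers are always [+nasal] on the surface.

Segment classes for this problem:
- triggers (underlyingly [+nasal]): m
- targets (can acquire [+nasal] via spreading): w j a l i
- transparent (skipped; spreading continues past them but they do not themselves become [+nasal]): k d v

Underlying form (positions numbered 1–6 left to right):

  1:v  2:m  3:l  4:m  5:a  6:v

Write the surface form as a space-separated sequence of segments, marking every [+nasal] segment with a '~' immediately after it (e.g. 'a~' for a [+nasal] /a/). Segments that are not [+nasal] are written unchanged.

v m~ l~ m~ a~ v

From /m/ at 2 rightward: 3 /l/ → [+nasal]; 4 /m/ is itself a trigger — this domain ends here.
From /m/ at 4 rightward: 5 /a/ → [+nasal]; 6 /v/ transparent; word edge.
[+nasal] positions on the surface: 2 3 4 5.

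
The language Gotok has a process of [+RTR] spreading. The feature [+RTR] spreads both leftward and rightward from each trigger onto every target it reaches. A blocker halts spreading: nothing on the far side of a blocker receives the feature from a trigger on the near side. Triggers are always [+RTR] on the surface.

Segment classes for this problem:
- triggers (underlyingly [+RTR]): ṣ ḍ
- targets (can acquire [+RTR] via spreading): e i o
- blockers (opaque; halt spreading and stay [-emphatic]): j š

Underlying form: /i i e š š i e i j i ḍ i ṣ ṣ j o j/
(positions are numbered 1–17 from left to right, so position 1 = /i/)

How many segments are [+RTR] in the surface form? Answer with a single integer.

From /ḍ/ at 11 rightward: 12 /i/ → [+RTR]; 13 /ṣ/ is itself a trigger — this domain ends here.
From /ḍ/ at 11 leftward: 10 /i/ → [+RTR]; 9 /j/ blocks.
From /ṣ/ at 13 rightward: 14 /ṣ/ is itself a trigger — this domain ends here.
From /ṣ/ at 13 leftward: 12 /i/ → [+RTR]; 11 /ḍ/ is itself a trigger — this domain ends here.
From /ṣ/ at 14 rightward: 15 /j/ blocks.
From /ṣ/ at 14 leftward: 13 /ṣ/ is itself a trigger — this domain ends here.
Targets with no active source: positions 1 2 3 6 7 8 16 stay [-emphatic].
[+RTR] positions on the surface: 10 11 12 13 14.

5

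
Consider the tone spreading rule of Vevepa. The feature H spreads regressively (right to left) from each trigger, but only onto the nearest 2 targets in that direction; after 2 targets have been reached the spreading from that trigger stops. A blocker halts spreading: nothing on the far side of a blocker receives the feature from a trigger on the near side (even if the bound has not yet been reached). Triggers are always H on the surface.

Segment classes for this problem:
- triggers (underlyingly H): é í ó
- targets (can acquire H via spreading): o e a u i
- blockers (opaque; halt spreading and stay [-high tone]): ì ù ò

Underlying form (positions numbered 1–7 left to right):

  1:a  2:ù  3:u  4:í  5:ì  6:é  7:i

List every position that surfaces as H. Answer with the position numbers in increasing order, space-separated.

From /í/ at 4 leftward: 3 /u/ → H; 2 /ù/ blocks.
From /é/ at 6 leftward: 5 /ì/ blocks.
Targets with no active source: positions 1 7 stay [-high tone].

3 4 6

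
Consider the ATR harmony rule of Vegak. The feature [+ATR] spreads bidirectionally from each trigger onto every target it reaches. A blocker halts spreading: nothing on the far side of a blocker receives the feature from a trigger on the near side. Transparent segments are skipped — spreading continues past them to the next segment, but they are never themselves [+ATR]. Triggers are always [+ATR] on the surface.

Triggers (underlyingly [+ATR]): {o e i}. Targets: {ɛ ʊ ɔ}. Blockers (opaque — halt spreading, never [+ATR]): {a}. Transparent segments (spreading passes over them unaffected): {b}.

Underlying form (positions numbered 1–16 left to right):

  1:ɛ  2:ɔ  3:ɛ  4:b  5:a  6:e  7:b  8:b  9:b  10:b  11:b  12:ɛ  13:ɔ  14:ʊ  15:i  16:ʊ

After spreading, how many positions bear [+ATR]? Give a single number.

From /e/ at 6 rightward: 7 /b/ transparent; 8 /b/ transparent; 9 /b/ transparent; 10 /b/ transparent; 11 /b/ transparent; 12 /ɛ/ → [+ATR]; 13 /ɔ/ → [+ATR]; 14 /ʊ/ → [+ATR]; 15 /i/ is itself a trigger — this domain ends here.
From /e/ at 6 leftward: 5 /a/ blocks.
From /i/ at 15 rightward: 16 /ʊ/ → [+ATR]; word edge.
From /i/ at 15 leftward: 14 /ʊ/ → [+ATR]; 13 /ɔ/ → [+ATR]; 12 /ɛ/ → [+ATR]; 11 /b/ transparent; 10 /b/ transparent; 9 /b/ transparent; 8 /b/ transparent; 7 /b/ transparent; 6 /e/ is itself a trigger — this domain ends here.
Targets with no active source: positions 1 2 3 stay [-ATR].
[+ATR] positions on the surface: 6 12 13 14 15 16.

6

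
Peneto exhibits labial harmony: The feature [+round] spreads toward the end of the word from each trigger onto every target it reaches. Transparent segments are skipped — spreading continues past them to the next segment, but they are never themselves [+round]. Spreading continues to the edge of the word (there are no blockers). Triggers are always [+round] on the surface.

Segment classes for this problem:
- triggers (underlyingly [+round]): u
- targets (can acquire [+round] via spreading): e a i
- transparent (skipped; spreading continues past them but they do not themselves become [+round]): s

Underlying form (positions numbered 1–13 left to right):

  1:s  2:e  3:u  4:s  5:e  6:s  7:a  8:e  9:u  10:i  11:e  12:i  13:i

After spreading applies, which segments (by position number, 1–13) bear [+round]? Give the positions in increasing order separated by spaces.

3 5 7 8 9 10 11 12 13

From /u/ at 3 rightward: 4 /s/ transparent; 5 /e/ → [+round]; 6 /s/ transparent; 7 /a/ → [+round]; 8 /e/ → [+round]; 9 /u/ is itself a trigger — this domain ends here.
From /u/ at 9 rightward: 10 /i/ → [+round]; 11 /e/ → [+round]; 12 /i/ → [+round]; 13 /i/ → [+round]; word edge.
Target with no active source: position 2 stays [-round].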